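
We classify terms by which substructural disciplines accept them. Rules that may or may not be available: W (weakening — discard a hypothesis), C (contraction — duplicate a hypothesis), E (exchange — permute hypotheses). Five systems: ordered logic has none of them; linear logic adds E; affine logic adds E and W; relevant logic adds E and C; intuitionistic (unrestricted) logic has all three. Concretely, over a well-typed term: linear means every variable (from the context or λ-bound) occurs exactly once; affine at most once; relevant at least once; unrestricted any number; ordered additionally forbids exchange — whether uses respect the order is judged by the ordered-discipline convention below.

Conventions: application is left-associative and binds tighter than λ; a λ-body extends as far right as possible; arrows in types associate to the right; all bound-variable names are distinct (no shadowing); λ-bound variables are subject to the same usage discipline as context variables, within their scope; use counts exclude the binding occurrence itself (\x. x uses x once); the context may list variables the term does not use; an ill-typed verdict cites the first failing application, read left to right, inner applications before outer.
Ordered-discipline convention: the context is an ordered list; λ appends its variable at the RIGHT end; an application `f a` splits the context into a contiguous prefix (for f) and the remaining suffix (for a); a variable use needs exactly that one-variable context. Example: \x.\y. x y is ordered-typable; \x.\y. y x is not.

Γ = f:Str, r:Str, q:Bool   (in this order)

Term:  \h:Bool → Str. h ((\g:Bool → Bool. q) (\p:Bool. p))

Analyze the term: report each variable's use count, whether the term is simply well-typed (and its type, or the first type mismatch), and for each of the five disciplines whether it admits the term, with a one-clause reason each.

variable uses: f=0, r=0, q=1, h (λ-bound)=1, g (λ-bound)=0, p (λ-bound)=1
left-to-right use order: h, q, p
typing: the term checks, with type (Bool → Str) → Str
ordered: ✗, unused: f, r, g — weakening required
linear: ✗, unused: f, r, g — weakening required
affine: ✓, no duplicate uses among f, r, q, h, g, p
relevant: ✗, unused: f, r, g — weakening required
unrestricted: ✓, type-checks ((Bool → Str) → Str) and nothing is barred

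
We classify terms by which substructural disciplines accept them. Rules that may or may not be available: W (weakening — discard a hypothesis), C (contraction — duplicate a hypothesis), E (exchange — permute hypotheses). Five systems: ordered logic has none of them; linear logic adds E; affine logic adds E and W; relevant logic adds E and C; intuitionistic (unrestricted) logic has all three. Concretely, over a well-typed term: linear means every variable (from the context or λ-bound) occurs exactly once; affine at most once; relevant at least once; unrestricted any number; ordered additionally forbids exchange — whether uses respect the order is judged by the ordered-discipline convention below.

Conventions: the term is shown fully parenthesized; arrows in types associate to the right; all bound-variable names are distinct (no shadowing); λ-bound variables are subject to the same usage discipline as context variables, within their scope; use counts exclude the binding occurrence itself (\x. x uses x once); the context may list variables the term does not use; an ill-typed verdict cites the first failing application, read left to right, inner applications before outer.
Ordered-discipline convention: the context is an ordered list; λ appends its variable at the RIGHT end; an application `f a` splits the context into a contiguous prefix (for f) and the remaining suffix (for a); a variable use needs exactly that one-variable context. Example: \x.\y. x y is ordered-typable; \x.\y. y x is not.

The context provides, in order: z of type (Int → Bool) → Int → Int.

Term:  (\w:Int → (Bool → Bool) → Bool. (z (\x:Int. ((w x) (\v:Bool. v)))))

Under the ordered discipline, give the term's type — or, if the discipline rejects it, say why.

term : (Int → (Bool → Bool) → Bool) → Int → Int
usage: z=1, w (bound)=1, x (bound)=1, v (bound)=1
use order (left to right): z, w, x, v
typing: well-typed — term : (Int → (Bool → Bool) → Bool) → Int → Int
all disciplines: ordered ✓ · linear ✓ · affine ✓ · relevant ✓ · unrestricted ✓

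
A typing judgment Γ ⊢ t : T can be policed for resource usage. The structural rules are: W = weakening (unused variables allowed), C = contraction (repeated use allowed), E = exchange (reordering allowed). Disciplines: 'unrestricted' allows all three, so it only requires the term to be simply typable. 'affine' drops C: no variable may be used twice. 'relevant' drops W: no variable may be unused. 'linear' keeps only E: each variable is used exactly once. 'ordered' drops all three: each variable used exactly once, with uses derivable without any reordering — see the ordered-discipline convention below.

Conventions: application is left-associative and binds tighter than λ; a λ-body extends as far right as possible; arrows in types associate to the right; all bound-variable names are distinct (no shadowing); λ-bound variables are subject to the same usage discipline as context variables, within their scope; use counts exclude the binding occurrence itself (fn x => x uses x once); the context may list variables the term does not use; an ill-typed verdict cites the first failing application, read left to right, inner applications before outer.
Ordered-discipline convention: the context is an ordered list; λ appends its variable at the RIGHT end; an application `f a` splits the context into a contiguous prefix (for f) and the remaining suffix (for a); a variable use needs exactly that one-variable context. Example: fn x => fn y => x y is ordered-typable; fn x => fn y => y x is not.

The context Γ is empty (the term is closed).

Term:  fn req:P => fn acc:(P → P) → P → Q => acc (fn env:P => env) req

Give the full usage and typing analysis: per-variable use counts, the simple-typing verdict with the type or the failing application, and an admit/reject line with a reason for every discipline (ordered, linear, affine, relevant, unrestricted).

use counts: req (λ-bound): 1; acc (λ-bound): 1; env (λ-bound): 1
uses in reading order: acc, env, req
typing: well-typed — term : P → ((P → P) → P → Q) → Q
ordered ✗ (no ordered split (uses run acc, env, req))
linear ✓ (exactly-once usage across req, acc, env)
affine ✓ (none of req, acc, env used more than once)
relevant ✓ (at least one use each (req, acc, env))
unrestricted ✓ (well-typed at P → ((P → P) → P → Q) → Q; no restrictions here)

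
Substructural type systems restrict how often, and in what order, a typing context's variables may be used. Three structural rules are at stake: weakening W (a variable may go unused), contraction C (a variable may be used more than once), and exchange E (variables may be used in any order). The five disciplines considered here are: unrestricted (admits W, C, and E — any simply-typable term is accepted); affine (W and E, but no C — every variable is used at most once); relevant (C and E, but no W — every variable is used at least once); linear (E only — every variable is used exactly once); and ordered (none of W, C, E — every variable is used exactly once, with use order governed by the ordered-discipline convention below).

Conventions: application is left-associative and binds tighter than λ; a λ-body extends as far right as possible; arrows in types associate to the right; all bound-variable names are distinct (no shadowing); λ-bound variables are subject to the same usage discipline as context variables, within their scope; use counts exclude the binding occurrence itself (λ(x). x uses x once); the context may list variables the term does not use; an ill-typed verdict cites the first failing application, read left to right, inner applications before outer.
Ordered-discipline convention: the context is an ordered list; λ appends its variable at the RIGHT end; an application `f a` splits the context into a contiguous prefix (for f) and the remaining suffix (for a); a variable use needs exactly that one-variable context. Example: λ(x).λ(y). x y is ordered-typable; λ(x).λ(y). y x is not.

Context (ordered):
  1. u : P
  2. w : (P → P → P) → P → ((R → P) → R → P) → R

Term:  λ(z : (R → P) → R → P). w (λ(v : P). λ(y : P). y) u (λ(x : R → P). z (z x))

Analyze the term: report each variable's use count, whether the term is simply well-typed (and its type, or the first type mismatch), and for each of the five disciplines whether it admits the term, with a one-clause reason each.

counts: u: 1; w: 1; z [bound]: 2; v [bound]: 0; y [bound]: 1; x [bound]: 1
uses in reading order: w, y, u, z, z, x
typing: well-typed at ((R → P) → R → P) → R
ordered: ✗ — needs contraction — z ×2; unused: v — weakening required
linear: ✗ — needs contraction — z ×2; unused: v — weakening required
affine: ✗ — needs contraction — z ×2
relevant: ✗ — unused: v — weakening required
unrestricted: ✓ — type-checks (((R → P) → R → P) → R) and nothing is barred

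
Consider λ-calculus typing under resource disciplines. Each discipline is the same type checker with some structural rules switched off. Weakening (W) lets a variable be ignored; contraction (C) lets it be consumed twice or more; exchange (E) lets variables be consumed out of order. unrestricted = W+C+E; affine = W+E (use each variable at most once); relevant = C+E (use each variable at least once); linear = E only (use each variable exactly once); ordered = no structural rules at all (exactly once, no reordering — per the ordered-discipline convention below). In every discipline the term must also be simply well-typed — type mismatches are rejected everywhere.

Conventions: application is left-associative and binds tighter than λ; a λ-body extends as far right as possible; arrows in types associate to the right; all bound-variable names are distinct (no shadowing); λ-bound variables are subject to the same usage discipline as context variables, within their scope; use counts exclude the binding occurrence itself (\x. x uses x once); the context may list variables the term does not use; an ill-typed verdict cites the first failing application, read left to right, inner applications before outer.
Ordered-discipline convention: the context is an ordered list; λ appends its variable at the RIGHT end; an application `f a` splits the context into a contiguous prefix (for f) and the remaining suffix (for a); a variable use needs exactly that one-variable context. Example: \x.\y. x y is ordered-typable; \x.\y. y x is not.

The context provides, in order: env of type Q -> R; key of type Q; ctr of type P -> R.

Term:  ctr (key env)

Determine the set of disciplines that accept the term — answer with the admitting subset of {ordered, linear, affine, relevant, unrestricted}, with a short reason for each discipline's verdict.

admitted in: none
use counts: env=1, key=1, ctr=1
order of uses: ctr, key, env
typing: ill-typed: non-arrow in function slot: Q
ordered: ✗, a type mismatch blocks all five
linear: ✗, the type mismatch rejects it
affine: ✗, not simply typable
relevant: ✗, fails simple typing
unrestricted: ✗, a type mismatch blocks all five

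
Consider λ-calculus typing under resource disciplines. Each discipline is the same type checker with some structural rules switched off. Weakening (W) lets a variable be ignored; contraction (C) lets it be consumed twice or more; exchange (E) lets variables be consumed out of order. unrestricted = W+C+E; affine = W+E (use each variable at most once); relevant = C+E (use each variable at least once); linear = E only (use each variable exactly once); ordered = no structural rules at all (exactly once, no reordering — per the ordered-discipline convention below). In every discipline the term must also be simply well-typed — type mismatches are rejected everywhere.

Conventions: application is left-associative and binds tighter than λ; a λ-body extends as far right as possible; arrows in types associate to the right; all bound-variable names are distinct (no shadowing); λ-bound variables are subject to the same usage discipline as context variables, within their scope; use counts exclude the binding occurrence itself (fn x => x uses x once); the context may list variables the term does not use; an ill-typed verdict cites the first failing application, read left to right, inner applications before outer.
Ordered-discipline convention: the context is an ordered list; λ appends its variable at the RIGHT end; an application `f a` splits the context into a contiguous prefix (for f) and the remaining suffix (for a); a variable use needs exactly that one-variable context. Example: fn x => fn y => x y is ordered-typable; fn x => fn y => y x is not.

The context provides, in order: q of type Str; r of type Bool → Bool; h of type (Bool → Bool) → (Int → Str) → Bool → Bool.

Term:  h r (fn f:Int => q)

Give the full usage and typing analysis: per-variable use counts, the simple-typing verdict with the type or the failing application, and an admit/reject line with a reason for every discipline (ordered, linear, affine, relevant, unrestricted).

use counts: q: 1; r: 1; h: 1; f (bound): 0
order of uses: h, r, q
typing: ✓ — Bool → Bool
ordered ✗ (f left unused)
linear ✗ (f left unused)
affine ✓ (no duplicate uses among q, r, h, f)
relevant ✗ (f left unused)
unrestricted ✓ (type-checks (Bool → Bool) and nothing is barred)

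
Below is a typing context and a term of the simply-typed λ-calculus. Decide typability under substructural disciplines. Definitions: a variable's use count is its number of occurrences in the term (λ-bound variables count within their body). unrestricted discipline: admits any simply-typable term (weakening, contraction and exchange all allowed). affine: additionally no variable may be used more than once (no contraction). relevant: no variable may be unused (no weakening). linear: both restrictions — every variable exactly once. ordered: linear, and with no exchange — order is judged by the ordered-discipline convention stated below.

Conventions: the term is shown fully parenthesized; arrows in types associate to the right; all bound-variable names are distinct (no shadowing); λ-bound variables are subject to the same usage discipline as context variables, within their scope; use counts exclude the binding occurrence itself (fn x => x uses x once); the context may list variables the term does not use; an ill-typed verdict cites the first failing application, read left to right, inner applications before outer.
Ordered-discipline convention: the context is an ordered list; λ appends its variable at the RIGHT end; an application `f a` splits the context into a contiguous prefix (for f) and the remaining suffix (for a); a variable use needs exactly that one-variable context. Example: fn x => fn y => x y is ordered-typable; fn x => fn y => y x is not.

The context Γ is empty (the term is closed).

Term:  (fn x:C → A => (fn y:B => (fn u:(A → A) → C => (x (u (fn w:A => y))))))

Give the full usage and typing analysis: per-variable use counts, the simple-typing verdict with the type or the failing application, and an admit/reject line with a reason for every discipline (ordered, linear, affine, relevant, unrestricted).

usage: x (λ-bound): 1, y (λ-bound): 1, u (λ-bound): 1, w (λ-bound): 0
order of uses: x, u, y
typing: ill-typed: a function awaiting A → A gets A → B
ordered: ✗, the type mismatch rejects it
linear: ✗, not simply typable
affine: ✗, fails simple typing
relevant: ✗, a type mismatch blocks all five
unrestricted: ✗, the type mismatch rejects it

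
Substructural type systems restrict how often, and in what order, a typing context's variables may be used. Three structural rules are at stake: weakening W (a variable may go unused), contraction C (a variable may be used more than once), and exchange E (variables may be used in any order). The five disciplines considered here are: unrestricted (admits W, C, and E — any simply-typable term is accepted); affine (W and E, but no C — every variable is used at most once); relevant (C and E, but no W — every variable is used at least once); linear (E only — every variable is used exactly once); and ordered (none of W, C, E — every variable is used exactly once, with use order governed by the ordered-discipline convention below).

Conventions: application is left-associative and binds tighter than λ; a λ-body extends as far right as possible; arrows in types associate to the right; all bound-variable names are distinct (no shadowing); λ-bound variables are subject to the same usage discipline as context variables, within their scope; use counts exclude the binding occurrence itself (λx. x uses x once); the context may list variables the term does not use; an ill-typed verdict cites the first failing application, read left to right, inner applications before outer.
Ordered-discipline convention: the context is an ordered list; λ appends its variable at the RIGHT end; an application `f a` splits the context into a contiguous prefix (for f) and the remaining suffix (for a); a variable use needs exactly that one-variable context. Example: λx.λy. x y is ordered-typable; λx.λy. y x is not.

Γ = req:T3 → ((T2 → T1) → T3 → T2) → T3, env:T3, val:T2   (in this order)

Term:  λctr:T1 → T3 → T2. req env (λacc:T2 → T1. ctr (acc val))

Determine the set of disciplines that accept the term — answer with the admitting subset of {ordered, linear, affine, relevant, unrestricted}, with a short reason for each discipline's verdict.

admitted by: linear, affine, relevant, unrestricted
use counts: req: 1, env: 1, val: 1, ctr (λ-bound): 1, acc (λ-bound): 1
uses in reading order: req, env, ctr, acc, val
typing: well-typed — term : (T1 → T3 → T2) → T3
ordered: ✗ — no contiguous prefix/suffix split fits req, env, ctr, acc, val
linear: ✓ — exactly-once usage across req, env, val, ctr, acc
affine: ✓ — at most one use each (req, env, val, ctr, acc)
relevant: ✓ — every one of req, env, val, ctr, acc appears
unrestricted: ✓ — well-typed at (T1 → T3 → T2) → T3; no restrictions here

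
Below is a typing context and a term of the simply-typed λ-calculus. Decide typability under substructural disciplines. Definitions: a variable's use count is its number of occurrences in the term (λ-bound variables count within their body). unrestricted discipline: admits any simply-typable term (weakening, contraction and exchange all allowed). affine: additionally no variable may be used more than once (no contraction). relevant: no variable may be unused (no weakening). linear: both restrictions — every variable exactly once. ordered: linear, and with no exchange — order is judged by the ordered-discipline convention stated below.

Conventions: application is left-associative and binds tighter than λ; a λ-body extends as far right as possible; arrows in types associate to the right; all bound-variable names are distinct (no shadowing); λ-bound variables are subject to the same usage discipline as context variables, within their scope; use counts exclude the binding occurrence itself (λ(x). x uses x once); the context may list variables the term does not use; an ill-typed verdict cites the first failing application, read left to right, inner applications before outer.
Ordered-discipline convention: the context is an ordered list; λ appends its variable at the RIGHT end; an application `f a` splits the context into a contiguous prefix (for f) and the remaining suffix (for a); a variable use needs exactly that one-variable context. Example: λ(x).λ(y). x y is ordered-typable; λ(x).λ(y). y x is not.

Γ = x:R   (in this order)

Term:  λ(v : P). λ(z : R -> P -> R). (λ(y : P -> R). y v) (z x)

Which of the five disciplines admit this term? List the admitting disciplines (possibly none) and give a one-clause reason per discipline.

accepted by: linear, affine, relevant, unrestricted
counts: x ×1, v [bound] ×1, z [bound] ×1, y [bound] ×1
left-to-right use order: y, v, z, x
typing: the term checks, with type P -> (R -> P -> R) -> R
ordered ✗ (no ordered split (uses run y, v, z, x))
linear ✓ (single use per variable (x, v, z, y))
affine ✓ (at most one use each (x, v, z, y))
relevant ✓ (at least one use each (x, v, z, y))
unrestricted ✓ (well-typed at P -> (R -> P -> R) -> R; no restrictions here)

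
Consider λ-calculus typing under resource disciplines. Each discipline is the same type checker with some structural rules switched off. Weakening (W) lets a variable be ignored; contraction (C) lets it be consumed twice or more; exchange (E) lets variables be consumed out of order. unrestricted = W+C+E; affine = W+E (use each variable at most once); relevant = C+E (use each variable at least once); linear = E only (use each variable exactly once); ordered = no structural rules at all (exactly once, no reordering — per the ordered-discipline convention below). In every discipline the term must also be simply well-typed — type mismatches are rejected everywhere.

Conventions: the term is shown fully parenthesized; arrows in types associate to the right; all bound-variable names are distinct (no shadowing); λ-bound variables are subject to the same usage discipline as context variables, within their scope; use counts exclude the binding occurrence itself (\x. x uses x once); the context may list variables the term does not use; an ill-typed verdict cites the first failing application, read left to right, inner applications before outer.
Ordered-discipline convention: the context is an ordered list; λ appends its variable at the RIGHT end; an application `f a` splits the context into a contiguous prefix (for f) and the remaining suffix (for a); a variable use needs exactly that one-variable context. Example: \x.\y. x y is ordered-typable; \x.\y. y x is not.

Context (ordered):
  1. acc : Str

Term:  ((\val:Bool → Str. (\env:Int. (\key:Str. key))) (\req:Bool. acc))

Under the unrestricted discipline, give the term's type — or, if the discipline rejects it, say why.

term : Int → Str → Str
usage: acc=1, val (bound)=0, env (bound)=0, key (bound)=1, req (bound)=0
left-to-right use order: key, acc
typing: the term checks, with type Int → Str → Str
across the five disciplines: ordered ✗ · linear ✗ · affine ✓ · relevant ✗ · unrestricted ✓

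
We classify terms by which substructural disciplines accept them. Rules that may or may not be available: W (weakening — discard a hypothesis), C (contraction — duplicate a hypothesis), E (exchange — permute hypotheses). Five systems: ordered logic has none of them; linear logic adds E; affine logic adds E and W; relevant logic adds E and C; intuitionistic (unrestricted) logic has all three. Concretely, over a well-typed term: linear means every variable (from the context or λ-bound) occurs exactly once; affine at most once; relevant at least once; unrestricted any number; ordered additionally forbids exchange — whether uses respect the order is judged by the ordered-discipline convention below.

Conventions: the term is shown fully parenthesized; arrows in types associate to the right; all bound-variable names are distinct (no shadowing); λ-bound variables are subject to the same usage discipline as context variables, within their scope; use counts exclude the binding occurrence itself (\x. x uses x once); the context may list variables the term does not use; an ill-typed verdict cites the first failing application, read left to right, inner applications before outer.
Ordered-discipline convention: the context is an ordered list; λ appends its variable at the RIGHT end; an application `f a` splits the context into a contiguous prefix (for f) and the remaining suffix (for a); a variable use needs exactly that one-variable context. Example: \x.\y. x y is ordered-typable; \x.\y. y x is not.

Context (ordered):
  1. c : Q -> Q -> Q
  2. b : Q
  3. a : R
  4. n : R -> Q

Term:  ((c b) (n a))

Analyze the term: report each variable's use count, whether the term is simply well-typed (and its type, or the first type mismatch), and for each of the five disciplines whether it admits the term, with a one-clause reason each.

usage: c: 1; b: 1; a: 1; n: 1
order of uses: c, b, n, a
typing: well-typed — term : Q
ordered: ✗ — needs exchange: uses follow c, b, n, a
linear: ✓ — each of c, b, a, n used exactly once
affine: ✓ — c, b, a, n: no repeats, contraction unneeded
relevant: ✓ — c, b, a, n: all used, weakening unneeded
unrestricted: ✓ — simply typable at Q; W, C, E all held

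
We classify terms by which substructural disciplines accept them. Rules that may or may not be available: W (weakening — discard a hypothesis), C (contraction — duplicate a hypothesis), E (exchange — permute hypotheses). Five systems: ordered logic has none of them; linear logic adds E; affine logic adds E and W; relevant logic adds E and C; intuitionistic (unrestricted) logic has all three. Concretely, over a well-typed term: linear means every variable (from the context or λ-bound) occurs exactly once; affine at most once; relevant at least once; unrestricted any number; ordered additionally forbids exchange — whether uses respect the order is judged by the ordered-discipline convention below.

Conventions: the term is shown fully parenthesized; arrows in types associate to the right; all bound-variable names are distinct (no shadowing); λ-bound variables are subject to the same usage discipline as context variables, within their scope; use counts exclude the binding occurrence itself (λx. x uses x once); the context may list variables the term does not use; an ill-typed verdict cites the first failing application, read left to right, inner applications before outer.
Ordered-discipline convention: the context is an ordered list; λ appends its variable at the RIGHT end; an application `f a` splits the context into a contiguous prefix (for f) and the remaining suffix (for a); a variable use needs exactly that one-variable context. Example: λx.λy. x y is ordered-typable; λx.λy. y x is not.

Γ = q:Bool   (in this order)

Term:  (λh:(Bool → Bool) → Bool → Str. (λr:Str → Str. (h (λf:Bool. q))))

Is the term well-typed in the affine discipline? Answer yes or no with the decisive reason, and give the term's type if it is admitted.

yes — none of q, h, r, f used more than once; term : ((Bool → Bool) → Bool → Str) → (Str → Str) → Bool → Str
use counts: q: 1×; h (λ-bound): 1×; r (λ-bound): 0×; f (λ-bound): 0×
left-to-right use order: h, q
typing: the term checks, with type ((Bool → Bool) → Bool → Str) → (Str → Str) → Bool → Str
across the five disciplines: ordered ✗ · linear ✗ · affine ✓ · relevant ✗ · unrestricted ✓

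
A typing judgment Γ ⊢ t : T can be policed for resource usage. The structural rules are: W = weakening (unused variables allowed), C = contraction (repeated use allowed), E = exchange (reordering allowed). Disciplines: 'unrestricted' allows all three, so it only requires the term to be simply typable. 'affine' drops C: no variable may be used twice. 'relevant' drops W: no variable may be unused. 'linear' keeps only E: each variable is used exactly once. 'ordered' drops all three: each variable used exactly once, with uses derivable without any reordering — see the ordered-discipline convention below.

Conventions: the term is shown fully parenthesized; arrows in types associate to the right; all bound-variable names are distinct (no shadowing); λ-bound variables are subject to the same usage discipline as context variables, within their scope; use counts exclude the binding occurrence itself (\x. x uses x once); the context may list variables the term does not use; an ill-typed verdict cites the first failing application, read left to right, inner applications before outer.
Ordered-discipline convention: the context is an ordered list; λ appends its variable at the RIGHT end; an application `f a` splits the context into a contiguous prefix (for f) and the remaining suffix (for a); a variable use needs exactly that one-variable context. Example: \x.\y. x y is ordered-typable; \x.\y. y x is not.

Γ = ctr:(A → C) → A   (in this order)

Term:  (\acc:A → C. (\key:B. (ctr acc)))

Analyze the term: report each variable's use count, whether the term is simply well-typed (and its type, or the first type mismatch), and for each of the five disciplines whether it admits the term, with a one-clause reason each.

counts: ctr=1; acc (λ-bound)=1; key (λ-bound)=0
use order (left to right): ctr, acc
typing: well-typed at (A → C) → B → A
ordered: ✗, key left unused
linear: ✗, key left unused
affine: ✓, none of ctr, acc, key used more than once
relevant: ✗, key left unused
unrestricted: ✓, typability at (A → C) → B → A is all that's needed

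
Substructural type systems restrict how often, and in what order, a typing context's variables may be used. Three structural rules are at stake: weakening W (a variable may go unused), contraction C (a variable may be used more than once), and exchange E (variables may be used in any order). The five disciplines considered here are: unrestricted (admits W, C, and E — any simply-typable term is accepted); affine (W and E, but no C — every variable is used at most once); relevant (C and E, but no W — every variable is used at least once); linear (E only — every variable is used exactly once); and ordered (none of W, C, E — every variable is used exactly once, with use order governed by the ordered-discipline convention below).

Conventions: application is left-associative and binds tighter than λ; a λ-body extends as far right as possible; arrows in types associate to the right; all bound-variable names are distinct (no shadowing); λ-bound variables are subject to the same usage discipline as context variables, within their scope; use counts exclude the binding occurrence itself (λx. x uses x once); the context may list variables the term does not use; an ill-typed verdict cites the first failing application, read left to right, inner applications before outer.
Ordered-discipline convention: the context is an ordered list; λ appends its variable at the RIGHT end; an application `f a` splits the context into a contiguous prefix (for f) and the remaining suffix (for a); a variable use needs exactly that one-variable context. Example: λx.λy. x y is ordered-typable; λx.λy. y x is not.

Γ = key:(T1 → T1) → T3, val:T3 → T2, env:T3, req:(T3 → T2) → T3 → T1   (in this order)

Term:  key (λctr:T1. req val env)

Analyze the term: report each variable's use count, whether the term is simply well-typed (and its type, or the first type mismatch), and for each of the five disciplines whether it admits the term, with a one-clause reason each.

counts: key=1, val=1, env=1, req=1, ctr (λ-bound)=0
left-to-right use order: key, req, val, env
typing: the term checks, with type T3
ordered: ✗ — ctr never used (weakening)
linear: ✗ — ctr never used (weakening)
affine: ✓ — no duplicate uses among key, val, env, req, ctr
relevant: ✗ — ctr never used (weakening)
unrestricted: ✓ — typability at T3 is all that's needed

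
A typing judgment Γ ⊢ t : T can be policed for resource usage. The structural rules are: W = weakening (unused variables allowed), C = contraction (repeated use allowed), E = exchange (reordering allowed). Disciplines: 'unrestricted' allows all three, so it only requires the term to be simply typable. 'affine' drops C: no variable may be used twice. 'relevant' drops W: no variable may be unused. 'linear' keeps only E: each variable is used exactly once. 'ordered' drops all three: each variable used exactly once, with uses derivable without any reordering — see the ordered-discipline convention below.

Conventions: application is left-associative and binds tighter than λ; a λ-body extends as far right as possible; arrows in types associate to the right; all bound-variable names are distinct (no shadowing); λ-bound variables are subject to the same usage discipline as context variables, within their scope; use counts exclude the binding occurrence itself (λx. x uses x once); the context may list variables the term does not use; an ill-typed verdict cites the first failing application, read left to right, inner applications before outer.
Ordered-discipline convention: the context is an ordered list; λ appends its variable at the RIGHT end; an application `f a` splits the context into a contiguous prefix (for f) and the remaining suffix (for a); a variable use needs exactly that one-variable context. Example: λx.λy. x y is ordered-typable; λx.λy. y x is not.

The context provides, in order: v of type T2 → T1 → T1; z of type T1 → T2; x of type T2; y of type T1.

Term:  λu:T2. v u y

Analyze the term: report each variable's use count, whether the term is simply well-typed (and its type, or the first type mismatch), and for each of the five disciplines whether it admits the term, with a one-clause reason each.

variable uses: v ×1; z ×0; x ×0; y ×1; u (λ-bound) ×1
uses in reading order: v, u, y
typing: the term checks, with type T2 → T1
ordered: ✗ — z, x left unused
linear: ✗ — z, x left unused
affine: ✓ — none of v, z, x, y, u used more than once
relevant: ✗ — z, x left unused
unrestricted: ✓ — typability at T2 → T1 is all that's needed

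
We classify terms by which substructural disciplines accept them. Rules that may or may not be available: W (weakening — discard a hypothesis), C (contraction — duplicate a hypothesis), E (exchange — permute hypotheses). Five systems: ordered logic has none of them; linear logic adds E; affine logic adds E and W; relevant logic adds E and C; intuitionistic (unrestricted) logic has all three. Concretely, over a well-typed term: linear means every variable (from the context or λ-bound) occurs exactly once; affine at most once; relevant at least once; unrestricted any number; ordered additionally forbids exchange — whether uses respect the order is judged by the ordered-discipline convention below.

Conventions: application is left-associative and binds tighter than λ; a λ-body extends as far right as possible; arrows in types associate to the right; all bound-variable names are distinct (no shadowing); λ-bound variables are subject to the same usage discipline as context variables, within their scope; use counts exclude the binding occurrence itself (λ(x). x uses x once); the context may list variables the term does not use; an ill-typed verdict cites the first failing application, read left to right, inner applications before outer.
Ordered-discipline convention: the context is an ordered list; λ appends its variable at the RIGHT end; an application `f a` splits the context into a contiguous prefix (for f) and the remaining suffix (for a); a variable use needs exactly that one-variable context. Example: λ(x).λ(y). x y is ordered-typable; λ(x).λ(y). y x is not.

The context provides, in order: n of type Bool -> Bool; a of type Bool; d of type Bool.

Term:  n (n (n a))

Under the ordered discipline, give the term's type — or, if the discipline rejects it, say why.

not well-typed under ordered — repeated use of n ×3; d never used (weakening)
use counts: n ×3; a ×1; d ×0
order of uses: n, n, n, a
typing: well-typed at Bool
per-discipline verdicts: ordered ✗ · linear ✗ · affine ✗ · relevant ✗ · unrestricted ✓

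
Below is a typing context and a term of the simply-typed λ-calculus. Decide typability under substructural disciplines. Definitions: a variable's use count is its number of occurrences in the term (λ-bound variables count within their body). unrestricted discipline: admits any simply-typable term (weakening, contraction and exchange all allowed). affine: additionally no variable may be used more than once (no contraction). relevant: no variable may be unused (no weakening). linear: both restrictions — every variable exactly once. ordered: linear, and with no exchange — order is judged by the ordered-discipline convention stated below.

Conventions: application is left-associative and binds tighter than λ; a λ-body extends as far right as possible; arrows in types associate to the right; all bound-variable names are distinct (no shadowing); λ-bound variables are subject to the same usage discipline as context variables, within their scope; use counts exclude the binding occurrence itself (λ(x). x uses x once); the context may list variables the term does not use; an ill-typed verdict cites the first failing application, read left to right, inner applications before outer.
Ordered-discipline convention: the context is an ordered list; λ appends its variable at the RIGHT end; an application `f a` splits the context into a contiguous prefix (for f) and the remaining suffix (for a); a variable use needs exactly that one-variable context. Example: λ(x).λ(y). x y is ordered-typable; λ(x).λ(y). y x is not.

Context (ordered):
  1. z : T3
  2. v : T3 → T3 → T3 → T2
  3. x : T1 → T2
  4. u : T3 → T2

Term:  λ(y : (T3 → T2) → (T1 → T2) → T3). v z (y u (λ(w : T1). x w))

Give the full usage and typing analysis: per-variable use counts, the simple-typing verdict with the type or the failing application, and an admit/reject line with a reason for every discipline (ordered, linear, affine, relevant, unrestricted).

variable uses: z: 1×; v: 1×; x: 1×; u: 1×; y [bound]: 1×; w [bound]: 1×
order of uses: v, z, y, u, x, w
typing: well-typed at ((T3 → T2) → (T1 → T2) → T3) → T3 → T2
ordered ✗ (no contiguous prefix/suffix split fits v, z, y, u, x, w)
linear ✓ (each of z, v, x, u, y, w used exactly once)
affine ✓ (no duplicate uses among z, v, x, u, y, w)
relevant ✓ (none of z, v, x, u, y, w goes unused)
unrestricted ✓ (well-typed at ((T3 → T2) → (T1 → T2) → T3) → T3 → T2; no restrictions here)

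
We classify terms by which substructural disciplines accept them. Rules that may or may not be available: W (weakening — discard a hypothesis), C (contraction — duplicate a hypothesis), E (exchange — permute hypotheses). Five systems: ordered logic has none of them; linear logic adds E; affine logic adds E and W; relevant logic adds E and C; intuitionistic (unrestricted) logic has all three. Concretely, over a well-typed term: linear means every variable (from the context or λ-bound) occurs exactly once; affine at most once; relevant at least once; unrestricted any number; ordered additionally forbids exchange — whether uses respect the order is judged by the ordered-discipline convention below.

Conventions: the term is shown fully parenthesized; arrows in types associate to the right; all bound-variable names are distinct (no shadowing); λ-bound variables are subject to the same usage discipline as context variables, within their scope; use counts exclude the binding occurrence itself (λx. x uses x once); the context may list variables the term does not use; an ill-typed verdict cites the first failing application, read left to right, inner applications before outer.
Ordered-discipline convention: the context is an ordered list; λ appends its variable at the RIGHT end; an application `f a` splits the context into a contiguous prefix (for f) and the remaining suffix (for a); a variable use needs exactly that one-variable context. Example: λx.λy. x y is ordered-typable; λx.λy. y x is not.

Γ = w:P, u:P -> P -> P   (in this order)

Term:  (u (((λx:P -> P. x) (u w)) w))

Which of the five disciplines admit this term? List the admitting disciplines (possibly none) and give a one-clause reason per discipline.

admitting disciplines: relevant, unrestricted
use counts: w: 2, u: 2, x (λ-bound): 1
use order (left to right): u, x, u, w, w
typing: well-typed — term : P -> P
ordered: ✗ — needs contraction — w ×2, u ×2
linear: ✗ — needs contraction — w ×2, u ×2
affine: ✗ — needs contraction — w ×2, u ×2
relevant: ✓ — w, u, x: all used, weakening unneeded
unrestricted: ✓ — type-checks (P -> P) and nothing is barred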